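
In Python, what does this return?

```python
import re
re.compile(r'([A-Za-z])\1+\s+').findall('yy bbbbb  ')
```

A backreference is literal: `\1` must see the identical characters the first group matched.
Matches: at [0:3] match 'yy ', group 1 = 'y'; at [3:10] match 'bbbbb  ', group 1 = 'b'.
`findall` collects group 1 from each match (2 total).

['y', 'b']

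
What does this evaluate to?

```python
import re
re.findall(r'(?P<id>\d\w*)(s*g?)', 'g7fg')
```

`findall` packs the 2 group values into a tuple for every match.

[('7fg', '')]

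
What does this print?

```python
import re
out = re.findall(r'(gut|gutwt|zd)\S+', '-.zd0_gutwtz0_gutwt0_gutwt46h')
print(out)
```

Matches: at [2:29] match 'zd0_gutwtz0_gutwt0_gutwt46h', group 1 = 'zd'.
`findall` collects group 1 from the one match (1 total).

['zd']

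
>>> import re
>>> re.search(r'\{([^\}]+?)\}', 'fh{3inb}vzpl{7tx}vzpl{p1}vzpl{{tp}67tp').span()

(2, 8)

The match spans [2:8] → '{3inb}'.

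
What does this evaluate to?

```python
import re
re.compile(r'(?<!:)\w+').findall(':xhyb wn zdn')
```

The negative lookaround is zero-width — it rules out positions where the adjacent text would match, without consuming anything.
Walking the string: at [2:5] → 'hyb'; at [6:8] → 'wn'; at [9:12] → 'zdn'.
Since nothing is captured, `findall` lists the 3 matched substrings directly.

['hyb', 'wn', 'zdn']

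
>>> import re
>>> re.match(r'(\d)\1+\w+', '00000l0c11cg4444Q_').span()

`match` is anchored at position 0; if the pattern doesn't fit there, it returns None.
The match spans [0:18] → '00000l0c11cg4444Q_'.

(0, 18)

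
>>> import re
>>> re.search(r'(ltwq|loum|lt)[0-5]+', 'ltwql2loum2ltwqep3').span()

(6, 11)

`re.search` tries every starting position until one works.
The match spans [6:11] → 'loum2'.
Captured: group 1 = 'loum'.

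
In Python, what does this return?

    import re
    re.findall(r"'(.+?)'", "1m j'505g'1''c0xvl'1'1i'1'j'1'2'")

['505g', "'c0xvl", '1i', 'j', '2']

Because the quantifier is non-greedy, it stops expanding at the earliest point where the rest of the pattern can succeed.
Walking the string: at [4:10] match "'505g'", group 1 = '505g'; at [11:19] match "''c0xvl'", group 1 = "'c0xvl"; at [20:24] match "'1i'", group 1 = '1i'; at [25:28] match "'j'", group 1 = 'j'; at [29:32] match "'2'", group 1 = '2'.
One capturing group, so `findall` returns just the captured substring from each match — 5 in all.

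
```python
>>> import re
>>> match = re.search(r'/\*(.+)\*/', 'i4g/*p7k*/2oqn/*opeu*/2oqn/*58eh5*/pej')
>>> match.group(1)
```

`re.search` scans for the first position where the pattern succeeds.
The match spans [3:35] → '/*p7k*/2oqn/*opeu*/2oqn/*58eh5*/'.
Captured: group 1 = 'p7k*/2oqn/*opeu*/2oqn/*58eh5'.

'p7k*/2oqn/*opeu*/2oqn/*58eh5'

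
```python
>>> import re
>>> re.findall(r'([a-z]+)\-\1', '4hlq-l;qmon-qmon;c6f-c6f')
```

`\1` is not a pattern — it's the concrete string captured by group 1, re-applied verbatim.
Scanning left to right: at [7:16] match 'qmon-qmon', group 1 = 'qmon'.
With a single group, `findall` returns only what that group captured — 1 item.

['qmon']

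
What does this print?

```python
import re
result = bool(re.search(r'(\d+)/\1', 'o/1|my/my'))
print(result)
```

False

`\1` is not a pattern — it's the concrete string captured by group 1, re-applied verbatim.
Here nothing in the string fits, so the call returns None, and `bool(None)` is False.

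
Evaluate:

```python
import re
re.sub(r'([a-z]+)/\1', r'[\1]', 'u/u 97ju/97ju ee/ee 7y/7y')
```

'[u] 97ju/97ju [ee] 7y/7y'

`\1` has to match the exact text group 1 already captured.
Matches: at [0:3] → 'u/u'; at [14:19] → 'ee/ee'.
`\1` in the replacement pulls in group 1's text for each match.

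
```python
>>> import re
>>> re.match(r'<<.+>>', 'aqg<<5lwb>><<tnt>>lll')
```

With `match`, the pattern is implicitly anchored at the beginning.
Here the pattern fails at index 0, so the call returns None.

None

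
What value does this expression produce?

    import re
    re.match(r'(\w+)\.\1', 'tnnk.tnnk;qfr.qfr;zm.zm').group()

`\1` has to match the exact text group 1 already captured.
`re.match` won't scan ahead — the pattern has to work from the very first character.
The match spans [0:9] → 'tnnk.tnnk'.
Captured: group 1 = 'tnnk'.

'tnnk.tnnk'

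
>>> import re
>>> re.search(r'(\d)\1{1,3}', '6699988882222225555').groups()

The backreference `\1` re-matches whatever the first group consumed, character for character.
Unlike `match`, `search` isn't anchored — it looks for the pattern anywhere in the string.
The match spans [0:2] → '66'.
Captured: group 1 = '6'.

('6',)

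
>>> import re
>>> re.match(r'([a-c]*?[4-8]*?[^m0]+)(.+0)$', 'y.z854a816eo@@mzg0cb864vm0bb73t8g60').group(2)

'mzg0cb864vm0bb73t8g60'

Pattern: zero or more of a character in [a-c] (lazy), then zero or more of a character in [4-8] (lazy), then one or more of any character except [m0] (captured); then one or more of any character, then the literal '0' (captured); then anchored at the end.
`re.match` only tries the pattern at the start of the string.
The match spans [0:35] → 'y.z854a816eo@@mzg0cb864vm0bb73t8g60'.
Captured: group 1 = 'y.z854a816eo@@', group 2 = 'mzg0cb864vm0bb73t8g60'.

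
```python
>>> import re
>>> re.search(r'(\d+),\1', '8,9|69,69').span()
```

(4, 9)

The backreference `\1` re-matches whatever the first group consumed, character for character.
The match spans [4:9] → '69,69'.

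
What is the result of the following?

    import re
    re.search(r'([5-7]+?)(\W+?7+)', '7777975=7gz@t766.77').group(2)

'=7'

The pattern matches one or more of a character in [5-7] (lazy) (captured); then one or more of a non-word character (lazy), then one or more of the literal '7' (captured).
`re.search` tries every starting position until one works.
The match spans [5:9] → '75=7'.
Captured: group 1 = '75', group 2 = '=7'.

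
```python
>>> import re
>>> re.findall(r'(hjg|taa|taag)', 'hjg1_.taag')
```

['hjg', 'taa']

`|` is ordered: at each position the engine commits to the first alternative that works.
Scanning left to right: at [0:3] match 'hjg', group 1 = 'hjg'; at [6:9] match 'taa', group 1 = 'taa'.
With a single group, `findall` returns only what that group captured — 2 items.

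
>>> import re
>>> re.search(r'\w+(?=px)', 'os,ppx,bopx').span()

(3, 4)

Lookahead/lookbehind check context without consuming it, so the matched span excludes the asserted characters.
The match spans [3:4] → 'p'.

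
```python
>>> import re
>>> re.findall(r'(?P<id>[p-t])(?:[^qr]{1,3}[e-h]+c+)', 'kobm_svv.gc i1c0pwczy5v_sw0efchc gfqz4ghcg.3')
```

['s', 's', 'q']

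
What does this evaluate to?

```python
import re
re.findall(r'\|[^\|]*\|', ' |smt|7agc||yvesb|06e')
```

Matches: at [1:6] → '|smt|'; at [10:12] → '||'.
With no groups in the pattern, `findall` gives back each whole match — 2 here.

['|smt|', '||']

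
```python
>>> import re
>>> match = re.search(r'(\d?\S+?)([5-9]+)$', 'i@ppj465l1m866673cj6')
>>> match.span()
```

Pattern: optionally a digit, then one or more of a non-whitespace character (lazy) (captured); then one or more of a character in [5-9] (captured); then anchored at the end.
`search` walks the string left to right and returns the first match it finds.
The match spans [0:20] → 'i@ppj465l1m866673cj6'.
Captured: group 1 = 'i@ppj465l1m866673cj', group 2 = '6'.

(0, 20)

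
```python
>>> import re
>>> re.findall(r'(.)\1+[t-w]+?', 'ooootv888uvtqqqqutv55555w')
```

`\1` has to match the exact text group 1 already captured.
Matches: at [0:5] match 'oooot', group 1 = 'o'; at [6:10] match '888u', group 1 = '8'; at [12:17] match 'qqqqu', group 1 = 'q'; at [19:25] match '55555w', group 1 = '5'.
Because there's exactly one group, `findall` drops the full match and keeps group 1 from each hit.

['o', '8', 'q', '5']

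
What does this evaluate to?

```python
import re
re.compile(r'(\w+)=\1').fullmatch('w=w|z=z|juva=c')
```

None

For `fullmatch`, every character of the input must be accounted for by the pattern.
Here there's no way to consume every character, so the call returns None.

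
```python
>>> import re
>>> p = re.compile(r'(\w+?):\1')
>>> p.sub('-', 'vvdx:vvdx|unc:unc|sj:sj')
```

'-|-|-'

A backreference is literal: `\1` must see the identical characters the first group matched.
Matches: at [0:9] → 'vvdx:vvdx'; at [10:17] → 'unc:unc'; at [18:23] → 'sj:sj'.
Every occurrence is swapped for '-'.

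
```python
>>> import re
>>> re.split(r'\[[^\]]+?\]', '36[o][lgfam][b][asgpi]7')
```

Matches to split on: at [2:5] → '[o]'; at [5:12] → '[lgfam]'; at [12:15] → '[b]'; at [15:22] → '[asgpi]'.
Splitting on the pattern gives 5 pieces.

['36', '', '', '', '7']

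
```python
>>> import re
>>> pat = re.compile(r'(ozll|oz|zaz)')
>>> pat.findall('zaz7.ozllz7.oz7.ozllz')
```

['zaz', 'ozll', 'oz', 'ozll']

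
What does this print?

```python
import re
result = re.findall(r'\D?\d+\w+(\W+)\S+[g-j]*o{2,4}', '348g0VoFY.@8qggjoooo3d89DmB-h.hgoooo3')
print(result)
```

['.@']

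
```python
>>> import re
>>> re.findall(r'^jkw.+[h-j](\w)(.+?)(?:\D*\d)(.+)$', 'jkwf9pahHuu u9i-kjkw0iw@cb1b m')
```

[('w', '@', 'b m')]

A non-greedy quantifier consumes as few characters as it can — just enough that the remainder of the pattern still matches from where it stops; whatever follows it matches normally.
With 3 capturing groups, `findall` returns a 3-tuple per match.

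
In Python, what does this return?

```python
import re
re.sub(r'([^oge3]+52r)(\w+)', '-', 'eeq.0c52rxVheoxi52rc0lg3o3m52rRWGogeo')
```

'ee-'

Pattern: one or more of any character except [oge3], then the literal '52r' (captured); then one or more of a word character (captured).
Matches: at [2:37] → 'q.0c52rxVheoxi52rc0lg3o3m52rRWGogeo'.
Every occurrence is swapped for '-'.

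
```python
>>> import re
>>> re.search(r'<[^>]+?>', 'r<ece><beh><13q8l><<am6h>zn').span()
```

(1, 6)

The match spans [1:6] → '<ece>'.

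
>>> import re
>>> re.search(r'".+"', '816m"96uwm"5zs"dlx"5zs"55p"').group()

'"96uwm"5zs"dlx"5zs"55p"'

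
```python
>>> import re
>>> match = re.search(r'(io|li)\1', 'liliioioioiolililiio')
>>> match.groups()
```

`\1` has to match the exact text group 1 already captured.
`re.search` tries every starting position until one works.
The match spans [0:4] → 'lili'.
Captured: group 1 = 'li'.

('li',)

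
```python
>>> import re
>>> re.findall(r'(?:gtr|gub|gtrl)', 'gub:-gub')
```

['gub', 'gub']

Scanning left to right: at [0:3] → 'gub'; at [5:8] → 'gub'.
With no groups in the pattern, `findall` gives back each whole match — 2 here.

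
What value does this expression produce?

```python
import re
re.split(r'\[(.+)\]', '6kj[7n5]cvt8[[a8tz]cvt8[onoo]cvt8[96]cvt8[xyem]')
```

['6kj', '7n5]cvt8[[a8tz]cvt8[onoo]cvt8[96]cvt8[xyem', '']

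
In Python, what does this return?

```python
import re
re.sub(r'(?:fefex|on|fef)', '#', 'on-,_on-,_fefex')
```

'#-,_#-,_#'

Alternation tries branches left to right and keeps the first one that lets the overall match succeed at that position.
Matches: at [0:2] → 'on'; at [5:7] → 'on'; at [10:15] → 'fefex'.
`sub` substitutes '#' at each match site.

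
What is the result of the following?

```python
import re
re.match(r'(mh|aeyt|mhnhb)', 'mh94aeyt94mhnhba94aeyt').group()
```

`match` is anchored at position 0; if the pattern doesn't fit there, it returns None.
The match spans [0:2] → 'mh'.
Captured: group 1 = 'mh'.

'mh'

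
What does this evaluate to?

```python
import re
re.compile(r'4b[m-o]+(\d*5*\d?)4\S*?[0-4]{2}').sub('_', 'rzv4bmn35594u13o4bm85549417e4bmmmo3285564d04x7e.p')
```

This matches the literal '4b', then one or more of a character in [m-o]; then zero or more of a digit, then zero or more of the literal '5', then optionally a digit (captured); then a literal '4', then zero or more of a non-whitespace character (lazy), then exactly 2 of a character in [0-4].
A non-greedy quantifier consumes as few characters as it can — just enough that the remainder of the pattern still matches from where it stops; whatever follows it matches normally.
Matches: at [3:15] → '4bmn35594u13'; at [16:36] → '4bm85549417e4bmmmo32'.
`sub` substitutes '_' at each match site.

'rzv_o_85564d04x7e.p'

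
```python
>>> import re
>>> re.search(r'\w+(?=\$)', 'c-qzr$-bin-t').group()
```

'qzr'

Because the assertion is zero-width, the text it checks is not consumed and won't appear in the result.
`search` walks the string left to right and returns the first match it finds.
The match spans [2:5] → 'qzr'.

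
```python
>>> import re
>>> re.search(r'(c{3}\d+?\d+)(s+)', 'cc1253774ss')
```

None

The pattern matches exactly 3 of a literal 'c', then one or more of a digit (lazy), then one or more of a digit (captured); then one or more of a literal 's' (captured).
`re.search` tries every starting position until one works.
Here nothing in the string fits, so the call returns None.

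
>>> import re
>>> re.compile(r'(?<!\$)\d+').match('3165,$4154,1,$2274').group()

'3165'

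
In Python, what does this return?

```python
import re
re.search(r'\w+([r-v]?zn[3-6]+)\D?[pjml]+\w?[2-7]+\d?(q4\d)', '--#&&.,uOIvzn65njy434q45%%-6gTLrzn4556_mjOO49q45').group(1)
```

'zn65'

The match spans [7:24] → 'uOIvzn65njy434q45'.
Captured: group 1 = 'zn65', group 2 = 'q45'.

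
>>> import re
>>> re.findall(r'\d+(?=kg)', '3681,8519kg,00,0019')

Lookahead/lookbehind check context without consuming it, so the matched span excludes the asserted characters.
No capturing groups, so `findall` returns the 1 full match string.

['8519']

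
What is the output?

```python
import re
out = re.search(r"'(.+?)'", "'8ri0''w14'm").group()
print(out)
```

Because the quantifier is non-greedy, it stops expanding at the earliest point where the rest of the pattern can succeed.
The match spans [0:6] → "'8ri0'".

'8ri0'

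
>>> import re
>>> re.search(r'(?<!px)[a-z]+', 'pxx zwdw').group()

Because the assertion is negative and zero-width, positions next to the forbidden text are skipped.
The match spans [0:3] → 'pxx'.

'pxx'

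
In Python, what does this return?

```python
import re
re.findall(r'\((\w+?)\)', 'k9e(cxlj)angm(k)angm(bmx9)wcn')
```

['cxlj', 'k', 'bmx9']

`findall` collects group 1 from each match (3 total).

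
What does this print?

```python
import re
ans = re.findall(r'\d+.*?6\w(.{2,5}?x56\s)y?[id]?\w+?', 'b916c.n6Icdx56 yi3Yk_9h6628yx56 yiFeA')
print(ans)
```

The `?` after the quantifier makes it lazy — it takes as little as possible before letting the rest of the pattern try.
With a single group, `findall` returns only what that group captured — 2 items.

['cdx56 ', '28yx56 ']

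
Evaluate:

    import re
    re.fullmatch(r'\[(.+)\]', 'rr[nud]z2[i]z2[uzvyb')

None

`re.fullmatch` is like wrapping the pattern in `^…$` (in single-line mode).
Here there's no way to consume every character, so the call returns None.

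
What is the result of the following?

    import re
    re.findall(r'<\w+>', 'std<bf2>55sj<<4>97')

No capturing groups, so `findall` returns the 2 full match strings.

['<bf2>', '<4>']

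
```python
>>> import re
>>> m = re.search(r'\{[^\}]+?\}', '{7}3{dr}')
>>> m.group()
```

'{7}'

The match spans [0:3] → '{7}'.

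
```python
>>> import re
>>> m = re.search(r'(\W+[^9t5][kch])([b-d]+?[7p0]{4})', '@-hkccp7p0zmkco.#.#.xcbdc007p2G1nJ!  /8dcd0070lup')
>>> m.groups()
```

The match spans [0:10] → '@-hkccp7p0'.
Captured: group 1 = '@-hk', group 2 = 'ccp7p0'.

('@-hk', 'ccp7p0')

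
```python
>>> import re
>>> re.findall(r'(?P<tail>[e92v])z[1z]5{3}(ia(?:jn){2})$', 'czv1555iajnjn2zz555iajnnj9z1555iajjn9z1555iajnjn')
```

Pattern: one of [e92v] (captured as 'tail'); then the literal 'z', then one of [1z], then exactly 3 of a literal '5'; then the literal 'ia', then the literal 'jn' repeated 2 times (captured); then anchored at the end.
2 groups means the one result is a tuple of 2 captured strings — 1 here.

[('9', 'iajnjn')]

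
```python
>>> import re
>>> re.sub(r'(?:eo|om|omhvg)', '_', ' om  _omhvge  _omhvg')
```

' _  __hvge  __hvg'

`|` is ordered: at each position the engine commits to the first alternative that works.
Each match is replaced by '_'.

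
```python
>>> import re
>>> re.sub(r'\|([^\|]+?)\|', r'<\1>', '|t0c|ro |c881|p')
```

'<t0c>ro <c881>p'

Each match is replaced using the text its own group 1 captured.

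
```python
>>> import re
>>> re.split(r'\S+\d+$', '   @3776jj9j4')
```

Pattern: one or more of a non-whitespace character; then one or more of a digit; then anchored at the end.
Matches to split on: at [3:13] → '@3776jj9j4'.
`split` removes every match and returns the 2 fragments in between.

['   ', '']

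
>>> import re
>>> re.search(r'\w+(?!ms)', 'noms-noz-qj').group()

'noms'

`(?!…)`/`(?<!…)` only lets a position through if the neighbouring text does NOT match; no characters are consumed.
`search` walks the string left to right and returns the first match it finds.
The match spans [0:4] → 'noms'.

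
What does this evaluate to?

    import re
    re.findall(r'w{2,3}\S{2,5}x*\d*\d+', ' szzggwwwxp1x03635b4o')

['wwwxp1x03635']

This matches 2 to 3 of a literal 'w', then 2 to 5 of a non-whitespace character; then zero or more of a literal 'x', then zero or more of a digit, then one or more of a digit.
Matches: at [6:18] → 'wwwxp1x03635'.
No capturing groups, so `findall` returns the 1 full match string.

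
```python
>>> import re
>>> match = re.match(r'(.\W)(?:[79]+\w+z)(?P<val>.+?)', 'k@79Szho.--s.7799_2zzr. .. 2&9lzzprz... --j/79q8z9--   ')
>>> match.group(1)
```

This matches any character, then a non-word character (captured); then one or more of one of [79], then one or more of a word character, then the literal 'z' (non-capturing group); then one or more of any character (lazy) (captured as 'val').
`re.match` only tries the pattern at the start of the string.
The match spans [0:7] → 'k@79Szh'.
Captured: group 1 = 'k@', group 2 = 'h'.

'k@'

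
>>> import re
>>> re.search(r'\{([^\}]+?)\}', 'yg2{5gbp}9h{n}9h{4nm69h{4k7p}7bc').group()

'{5gbp}'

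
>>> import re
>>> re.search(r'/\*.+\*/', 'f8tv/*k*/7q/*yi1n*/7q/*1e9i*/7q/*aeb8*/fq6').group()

`search` walks the string left to right and returns the first match it finds.
The match spans [4:39] → '/*k*/7q/*yi1n*/7q/*1e9i*/7q/*aeb8*/'.

'/*k*/7q/*yi1n*/7q/*1e9i*/7q/*aeb8*/'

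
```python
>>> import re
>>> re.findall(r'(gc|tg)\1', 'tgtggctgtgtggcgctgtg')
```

['tg', 'tg', 'gc', 'tg']

A backreference is literal: `\1` must see the identical characters the first group matched.
Scanning left to right: at [0:4] match 'tgtg', group 1 = 'tg'; at [6:10] match 'tgtg', group 1 = 'tg'; at [12:16] match 'gcgc', group 1 = 'gc'; at [16:20] match 'tgtg', group 1 = 'tg'.
Because there's exactly one group, `findall` drops the full match and keeps group 1 from each hit.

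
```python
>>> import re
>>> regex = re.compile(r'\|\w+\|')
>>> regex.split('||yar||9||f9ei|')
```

['|', '', '', '']

The string is cut at each match, leaving 4 pieces.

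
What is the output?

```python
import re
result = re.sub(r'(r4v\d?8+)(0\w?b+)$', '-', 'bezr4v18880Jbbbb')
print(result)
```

bez-

Pattern: the literal 'r4v', then optionally a digit, then one or more of the literal '8' (captured); then the literal '0', then optionally a word character, then one or more of a literal 'b' (captured); then anchored at the end.
Matches: at [3:16] → 'r4v18880Jbbbb'.
`sub` substitutes '-' at each match site.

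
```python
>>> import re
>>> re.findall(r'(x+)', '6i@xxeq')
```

['xx']

This matches one or more of a literal 'x' (captured).
Scanning left to right: at [3:5] match 'xx', group 1 = 'xx'.
`findall` collects group 1 from the one match (1 total).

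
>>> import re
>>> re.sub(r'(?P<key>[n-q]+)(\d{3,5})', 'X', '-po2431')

'-X'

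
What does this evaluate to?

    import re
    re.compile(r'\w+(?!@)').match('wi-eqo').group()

'wi'

`re.match` only tries the pattern at the start of the string.
The match spans [0:2] → 'wi'.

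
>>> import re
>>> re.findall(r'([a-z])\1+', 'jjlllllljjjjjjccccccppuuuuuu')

A backreference is literal: `\1` must see the identical characters the first group matched.
Scanning left to right: at [0:2] match 'jj', group 1 = 'j'; at [2:8] match 'llllll', group 1 = 'l'; at [8:14] match 'jjjjjj', group 1 = 'j'; at [14:20] match 'cccccc', group 1 = 'c'; at [20:22] match 'pp', group 1 = 'p'; ….
Because there's exactly one group, `findall` drops the full match and keeps group 1 from each hit.

['j', 'l', 'j', 'c', 'p', 'u']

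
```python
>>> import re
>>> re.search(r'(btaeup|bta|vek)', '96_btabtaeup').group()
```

'bta'

The match spans [3:6] → 'bta'.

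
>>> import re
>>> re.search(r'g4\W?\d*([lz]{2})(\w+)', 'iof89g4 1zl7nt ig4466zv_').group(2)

'7nt'

The match spans [5:14] → 'g4 1zl7nt'.
Captured: group 1 = 'zl', group 2 = '7nt'.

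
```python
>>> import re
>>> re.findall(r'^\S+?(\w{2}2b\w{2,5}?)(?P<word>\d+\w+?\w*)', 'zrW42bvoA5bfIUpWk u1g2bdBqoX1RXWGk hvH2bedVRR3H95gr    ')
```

[('W42bvoA', '5bfIUpWk')]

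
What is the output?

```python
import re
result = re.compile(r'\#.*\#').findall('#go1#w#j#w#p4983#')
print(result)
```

['#go1#w#j#w#p4983#']

Walking the string: at [0:17] → '#go1#w#j#w#p4983#'.
No capturing groups, so `findall` returns the 1 full match string.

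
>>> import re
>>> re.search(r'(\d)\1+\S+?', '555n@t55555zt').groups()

('5',)

`\1` has to match the exact text group 1 already captured.
`search` walks the string left to right and returns the first match it finds.
The match spans [0:4] → '555n'.
Captured: group 1 = '5'.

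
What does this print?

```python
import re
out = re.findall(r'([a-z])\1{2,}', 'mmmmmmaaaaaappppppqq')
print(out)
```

A backreference is literal: `\1` must see the identical characters the first group matched.
Walking the string: at [0:6] match 'mmmmmm', group 1 = 'm'; at [6:12] match 'aaaaaa', group 1 = 'a'; at [12:18] match 'pppppp', group 1 = 'p'.
`findall` collects group 1 from each match (3 total).

['m', 'a', 'p']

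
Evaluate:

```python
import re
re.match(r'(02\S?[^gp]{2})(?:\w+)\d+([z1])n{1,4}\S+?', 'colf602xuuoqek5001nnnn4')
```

The pattern matches the literal '02', then optionally a non-whitespace character, then exactly 2 of any character except [gp] (captured); then one or more of a word character (non-capturing group); then one or more of a digit; then one of [z1] (captured); then 1 to 4 of the literal 'n', then one or more of a non-whitespace character (lazy).
`re.match` won't scan ahead — the pattern has to work from the very first character.
Here the pattern fails at index 0, so the call returns None.

None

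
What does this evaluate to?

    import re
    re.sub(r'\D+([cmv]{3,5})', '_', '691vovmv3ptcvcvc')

'691_3_'

This matches one or more of a non-digit; then 3 to 5 of one of [cmv] (captured).
Matches: at [3:8] → 'vovmv'; at [9:16] → 'ptcvcvc'.
Every occurrence is swapped for '_'.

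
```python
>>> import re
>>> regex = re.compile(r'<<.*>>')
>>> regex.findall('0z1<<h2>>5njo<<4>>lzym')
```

['<<h2>>5njo<<4>>']

Matches: at [3:18] → '<<h2>>5njo<<4>>'.
With no groups in the pattern, `findall` gives back each whole match — 1 here.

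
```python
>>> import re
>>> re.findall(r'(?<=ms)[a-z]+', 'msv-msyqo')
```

['v', 'yqo']

The lookaround is zero-width — it requires the adjacent text to match without consuming it, so the asserted text isn't part of the match.
Matches: at [2:3] → 'v'; at [6:9] → 'yqo'.
No capturing groups, so `findall` returns the 2 full match strings.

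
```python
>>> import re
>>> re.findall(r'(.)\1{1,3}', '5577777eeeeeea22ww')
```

['5', '7', 'e', 'e', '2', 'w']

`\1` is not a pattern — it's the concrete string captured by group 1, re-applied verbatim.
Scanning left to right: at [0:2] match '55', group 1 = '5'; at [2:6] match '7777', group 1 = '7'; at [7:11] match 'eeee', group 1 = 'e'; at [11:13] match 'ee', group 1 = 'e'; at [14:16] match '22', group 1 = '2'; ….
With a single group, `findall` returns only what that group captured — 6 items.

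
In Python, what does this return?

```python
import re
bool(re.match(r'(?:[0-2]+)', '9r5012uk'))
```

False

`re.match` only tries the pattern at the start of the string.
Here position 0 doesn't satisfy it, so the call returns None, and `bool(None)` is False.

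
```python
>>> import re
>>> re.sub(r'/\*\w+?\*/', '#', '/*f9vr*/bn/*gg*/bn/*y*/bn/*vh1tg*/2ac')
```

'#bn#bn#bn#2ac'

Matches: at [0:8] → '/*f9vr*/'; at [10:16] → '/*gg*/'; at [18:23] → '/*y*/'; at [25:34] → '/*vh1tg*/'.
Every occurrence is swapped for '#'.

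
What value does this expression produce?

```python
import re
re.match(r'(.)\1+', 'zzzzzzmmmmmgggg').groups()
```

('z',)

The backreference `\1` re-matches whatever the first group consumed, character for character.
With `match`, the pattern is implicitly anchored at the beginning.
The match spans [0:6] → 'zzzzzz'.
Captured: group 1 = 'z'.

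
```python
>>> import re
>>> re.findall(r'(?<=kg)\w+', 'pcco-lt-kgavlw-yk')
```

['avlw']

Lookahead/lookbehind check context without consuming it, so the matched span excludes the asserted characters.
With no groups in the pattern, `findall` gives back each whole match — 1 here.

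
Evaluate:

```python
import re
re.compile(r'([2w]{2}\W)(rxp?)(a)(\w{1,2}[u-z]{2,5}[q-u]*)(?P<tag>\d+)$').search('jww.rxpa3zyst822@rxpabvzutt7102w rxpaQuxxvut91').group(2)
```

'rxp'

The match spans [30:46] → '2w rxpaQuxxvut91'.
Captured: group 1 = '2w ', group 2 = 'rxp', group 3 = 'a', group 4 = 'Quxxvut', group 5 = '91'.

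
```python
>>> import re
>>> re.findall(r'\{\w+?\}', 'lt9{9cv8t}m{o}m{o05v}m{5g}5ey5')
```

Matches: at [3:10] → '{9cv8t}'; at [11:14] → '{o}'; at [15:21] → '{o05v}'; at [22:26] → '{5g}'.
With no groups in the pattern, `findall` gives back each whole match — 4 here.

['{9cv8t}', '{o}', '{o05v}', '{5g}']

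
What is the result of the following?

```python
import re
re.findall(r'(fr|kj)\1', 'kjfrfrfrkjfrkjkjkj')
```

['fr', 'kj']

`\1` has to match the exact text group 1 already captured.
Matches: at [2:6] match 'frfr', group 1 = 'fr'; at [12:16] match 'kjkj', group 1 = 'kj'.
Because there's exactly one group, `findall` drops the full match and keeps group 1 from each hit.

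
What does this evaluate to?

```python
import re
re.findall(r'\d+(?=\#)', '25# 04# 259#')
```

['25', '04', '259']

Lookahead/lookbehind check context without consuming it, so the matched span excludes the asserted characters.
With no groups in the pattern, `findall` gives back each whole match — 3 here.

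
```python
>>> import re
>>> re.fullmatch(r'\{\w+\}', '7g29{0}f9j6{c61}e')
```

None

`re.fullmatch` requires the pattern to consume the entire string.
Here the string isn't matched end-to-end, so the call returns None.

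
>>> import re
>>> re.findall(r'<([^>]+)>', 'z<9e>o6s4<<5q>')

['9e', '<5q']

Scanning left to right: at [1:5] match '<9e>', group 1 = '9e'; at [9:14] match '<<5q>', group 1 = '<5q'.
Because there's exactly one group, `findall` drops the full match and keeps group 1 from each hit.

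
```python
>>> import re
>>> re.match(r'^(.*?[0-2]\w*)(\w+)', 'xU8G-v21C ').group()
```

'xU8G-v21C'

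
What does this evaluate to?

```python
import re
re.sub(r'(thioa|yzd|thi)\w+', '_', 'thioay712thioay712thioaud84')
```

Matches: at [0:27] → 'thioay712thioay712thioaud84'.
Each match is replaced by '_'.

'_'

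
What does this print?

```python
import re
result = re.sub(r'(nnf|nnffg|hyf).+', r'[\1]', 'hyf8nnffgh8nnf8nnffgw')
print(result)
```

Matches: at [0:21] → 'hyf8nnffgh8nnf8nnffgw'.
Each match is replaced using the text its own group 1 captured.

[hyf]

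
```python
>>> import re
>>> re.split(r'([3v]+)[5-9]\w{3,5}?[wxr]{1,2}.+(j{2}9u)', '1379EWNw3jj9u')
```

['1', '3', 'jj9u', '']

The pattern matches one or more of one of [3v] (captured); then a character in [5-9], then 3 to 5 of a word character (lazy); then 1 to 2 of one of [wxr], then one or more of any character; then exactly 2 of the literal 'j', then the literal '9u' (captured).
Matches to split on: at [1:13] → '379EWNw3jj9u'.
With a capturing group present, the delimiter's captured portion is kept in the result list.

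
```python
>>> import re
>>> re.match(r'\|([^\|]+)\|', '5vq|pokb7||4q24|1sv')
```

None

`re.match` only tries the pattern at the start of the string.
Here position 0 doesn't satisfy it, so the call returns None.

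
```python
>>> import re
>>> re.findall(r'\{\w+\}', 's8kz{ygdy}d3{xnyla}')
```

['{ygdy}', '{xnyla}']

Matches: at [4:10] → '{ygdy}'; at [12:19] → '{xnyla}'.
`findall` yields the raw match text (2 of them) because the pattern has no groups.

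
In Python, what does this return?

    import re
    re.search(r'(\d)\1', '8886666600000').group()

'88'

The backreference `\1` re-matches whatever the first group consumed, character for character.
`re.search` tries every starting position until one works.
The match spans [0:2] → '88'.
Captured: group 1 = '8'.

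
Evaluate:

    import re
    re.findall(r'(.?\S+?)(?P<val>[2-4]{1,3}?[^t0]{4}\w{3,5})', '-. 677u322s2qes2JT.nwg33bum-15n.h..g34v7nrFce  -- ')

Pattern: optionally any character, then one or more of a non-whitespace character (lazy) (captured); then 1 to 3 of a character in [2-4] (lazy), then exactly 4 of any character except [t0], then 3 to 5 of a word character (captured as 'val').
With the lazy modifier that quantifier settles for the fewest repetitions that let the rest of the pattern succeed (the atoms after it are unaffected and can still be greedy).
Scanning left to right: at [2:17] match ' 677u322s2qes2J', groups = (' 677u', '322s2qes2J'); at [17:31] match 'T.nwg33bum-15n', groups = ('T.nwg', '33bum-15n'); at [31:45] match '.h..g34v7nrFce', groups = ('.h..g', '34v7nrFce').
`findall` packs the 2 group values into a tuple for every match.

[(' 677u', '322s2qes2J'), ('T.nwg', '33bum-15n'), ('.h..g', '34v7nrFce')]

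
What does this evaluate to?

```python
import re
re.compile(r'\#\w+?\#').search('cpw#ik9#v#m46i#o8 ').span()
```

(3, 8)

The match spans [3:8] → '#ik9#'.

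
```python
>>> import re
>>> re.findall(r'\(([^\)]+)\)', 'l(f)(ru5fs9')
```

['f']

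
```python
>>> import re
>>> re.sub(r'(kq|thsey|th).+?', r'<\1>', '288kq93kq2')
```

The replacement refers to a captured group, so each match is rewritten using its own captured text.

'288<kq>3<kq>'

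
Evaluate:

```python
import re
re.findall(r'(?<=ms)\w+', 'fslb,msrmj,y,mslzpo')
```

['rmj', 'lzpo']

The `(?=…)`/`(?<=…)` assertion just peeks at neighbouring text; it doesn't advance the match position.
Walking the string: at [7:10] → 'rmj'; at [15:19] → 'lzpo'.
No capturing groups, so `findall` returns the 2 full match strings.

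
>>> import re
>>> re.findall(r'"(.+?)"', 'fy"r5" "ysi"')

['r5', 'ysi']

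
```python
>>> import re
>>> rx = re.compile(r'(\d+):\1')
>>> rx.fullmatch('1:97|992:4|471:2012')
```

None

`\1` is not a pattern — it's the concrete string captured by group 1, re-applied verbatim.
`re.fullmatch` requires the pattern to consume the entire string.
Here the string isn't matched end-to-end, so the call returns None.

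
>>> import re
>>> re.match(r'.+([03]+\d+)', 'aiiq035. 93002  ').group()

'aiiq035. 93002'

The pattern matches one or more of any character; then one or more of one of [03], then one or more of a digit (captured).
With `match`, the pattern is implicitly anchored at the beginning.
The match spans [0:14] → 'aiiq035. 93002'.
Captured: group 1 = '02'.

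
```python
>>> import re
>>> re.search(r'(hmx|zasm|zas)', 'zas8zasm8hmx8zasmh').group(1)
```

Unlike `match`, `search` isn't anchored — it looks for the pattern anywhere in the string.
The match spans [0:3] → 'zas'.
Captured: group 1 = 'zas'.

'zas'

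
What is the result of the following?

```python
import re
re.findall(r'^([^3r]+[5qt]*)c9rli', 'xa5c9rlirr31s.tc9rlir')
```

This matches anchored at the start of the string; then one or more of any character except [3r], then zero or more of one of [5qt] (captured); then the literal 'c9', then the literal 'rli'.
Scanning left to right: at [0:8] match 'xa5c9rli', group 1 = 'xa5'.
`findall` collects group 1 from the one match (1 total).

['xa5']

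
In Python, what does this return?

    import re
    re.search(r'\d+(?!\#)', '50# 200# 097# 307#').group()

'5'

The negative lookahead/lookbehind blocks any match where the forbidden context is present.
The match spans [0:1] → '5'.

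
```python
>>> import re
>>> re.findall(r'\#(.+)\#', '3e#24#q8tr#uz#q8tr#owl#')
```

['24#q8tr#uz#q8tr#owl']

Because there's exactly one group, `findall` drops the full match and keeps group 1 from the one hit.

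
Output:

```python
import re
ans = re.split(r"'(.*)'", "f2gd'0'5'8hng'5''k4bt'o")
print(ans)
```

['f2gd', "0'5'8hng'5''k4bt", 'o']

With a capturing group present, the delimiter's captured portion is kept in the result list.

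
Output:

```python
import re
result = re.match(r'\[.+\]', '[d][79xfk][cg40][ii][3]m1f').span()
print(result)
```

(0, 23)

`re.match` only tries the pattern at the start of the string.
The match spans [0:23] → '[d][79xfk][cg40][ii][3]'.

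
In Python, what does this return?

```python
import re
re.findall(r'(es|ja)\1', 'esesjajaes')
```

['es', 'ja']

A backreference is literal: `\1` must see the identical characters the first group matched.
Matches: at [0:4] match 'eses', group 1 = 'es'; at [4:8] match 'jaja', group 1 = 'ja'.
With a single group, `findall` returns only what that group captured — 2 items.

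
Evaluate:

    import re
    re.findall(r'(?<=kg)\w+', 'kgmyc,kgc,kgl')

Because the assertion is zero-width, the text it checks is not consumed and won't appear in the result.
Scanning left to right: at [2:5] → 'myc'; at [8:9] → 'c'; at [12:13] → 'l'.
No capturing groups, so `findall` returns the 3 full match strings.

['myc', 'c', 'l']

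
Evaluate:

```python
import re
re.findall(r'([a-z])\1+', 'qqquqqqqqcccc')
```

['q', 'q', 'c']

`\1` is not a pattern — it's the concrete string captured by group 1, re-applied verbatim.
Because there's exactly one group, `findall` drops the full match and keeps group 1 from each hit.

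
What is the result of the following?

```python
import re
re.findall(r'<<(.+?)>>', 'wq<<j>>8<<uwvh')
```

One capturing group, so `findall` returns just the captured substring from the one match — 1 in all.

['j']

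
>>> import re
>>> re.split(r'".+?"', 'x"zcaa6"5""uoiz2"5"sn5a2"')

Matches to split on: at [1:8] → '"zcaa6"'; at [9:17] → '""uoiz2"'; at [18:25] → '"sn5a2"'.
The string is cut at each match, leaving 4 pieces.

['x', '5', '5', '']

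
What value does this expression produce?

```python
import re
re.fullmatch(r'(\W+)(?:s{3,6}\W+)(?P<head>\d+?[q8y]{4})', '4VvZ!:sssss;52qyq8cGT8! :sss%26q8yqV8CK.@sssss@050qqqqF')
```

None

This matches one or more of a non-word character (captured); then 3 to 6 of the literal 's', then one or more of a non-word character (non-capturing group); then one or more of a digit (lazy), then exactly 4 of one of [q8y] (captured as 'head').
`re.fullmatch` is like wrapping the pattern in `^…$` (in single-line mode).
Here the pattern can't cover the whole string, so the call returns None.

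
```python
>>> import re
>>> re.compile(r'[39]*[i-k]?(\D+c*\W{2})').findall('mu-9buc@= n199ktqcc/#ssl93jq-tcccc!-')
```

This matches zero or more of one of [39], then optionally a character in [i-k]; then one or more of a non-digit, then zero or more of a literal 'c', then exactly 2 of a non-word character (captured).
`findall` collects group 1 from each match (3 total).

['buc@= ', 'tqcc/#', 'q-tcccc!-']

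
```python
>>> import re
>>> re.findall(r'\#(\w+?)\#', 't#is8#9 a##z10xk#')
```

Walking the string: at [1:6] match '#is8#', group 1 = 'is8'; at [10:17] match '#z10xk#', group 1 = 'z10xk'.
Because there's exactly one group, `findall` drops the full match and keeps group 1 from each hit.

['is8', 'z10xk']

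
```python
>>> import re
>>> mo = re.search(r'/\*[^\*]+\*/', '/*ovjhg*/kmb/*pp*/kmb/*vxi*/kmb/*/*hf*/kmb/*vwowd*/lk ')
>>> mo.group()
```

'/*ovjhg*/'

`search` walks the string left to right and returns the first match it finds.
The match spans [0:9] → '/*ovjhg*/'.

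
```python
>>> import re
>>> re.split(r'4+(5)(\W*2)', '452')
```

The pattern matches one or more of a literal '4'; then a literal '5' (captured); then zero or more of a non-word character, then the literal '2' (captured).
Because the pattern has a capturing group, `split` also inserts each captured text between the pieces.

['', '5', '2', '']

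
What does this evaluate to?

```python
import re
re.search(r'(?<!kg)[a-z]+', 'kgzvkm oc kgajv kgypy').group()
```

'kgzvkm'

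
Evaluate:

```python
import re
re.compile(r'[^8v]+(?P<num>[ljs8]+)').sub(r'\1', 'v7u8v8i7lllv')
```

'v8v8lv'

Pattern: one or more of any character except [8v]; then one or more of one of [ljs8] (captured as 'num').
Matches: at [1:4] → '7u8'; at [6:11] → 'i7lll'.
The replacement refers to a captured group, so each match is rewritten using its own captured text.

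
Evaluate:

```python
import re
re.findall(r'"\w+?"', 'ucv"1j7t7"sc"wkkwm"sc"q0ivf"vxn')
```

['"1j7t7"', '"wkkwm"', '"q0ivf"']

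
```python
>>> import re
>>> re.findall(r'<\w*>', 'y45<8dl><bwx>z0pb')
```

Walking the string: at [3:8] → '<8dl>'; at [8:13] → '<bwx>'.
With no groups in the pattern, `findall` gives back each whole match — 2 here.

['<8dl>', '<bwx>']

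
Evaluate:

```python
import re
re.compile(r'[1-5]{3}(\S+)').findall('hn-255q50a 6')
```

['q50a']

Pattern: exactly 3 of a character in [1-5]; then one or more of a non-whitespace character (captured).
Matches: at [3:10] match '255q50a', group 1 = 'q50a'.
With a single group, `findall` returns only what that group captured — 1 item.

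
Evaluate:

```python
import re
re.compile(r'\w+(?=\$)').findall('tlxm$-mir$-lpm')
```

The lookaround is zero-width — it requires the adjacent text to match without consuming it, so the asserted text isn't part of the match.
No capturing groups, so `findall` returns the 2 full match strings.

['tlxm', 'mir']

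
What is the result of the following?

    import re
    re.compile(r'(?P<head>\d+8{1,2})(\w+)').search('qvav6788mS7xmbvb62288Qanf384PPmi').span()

(4, 32)

This matches one or more of a digit, then 1 to 2 of a literal '8' (captured as 'head'); then one or more of a word character (captured).
`re.search` tries every starting position until one works.
The match spans [4:32] → '6788mS7xmbvb62288Qanf384PPmi'.
Captured: group 1 = '6788', group 2 = 'mS7xmbvb62288Qanf384PPmi'.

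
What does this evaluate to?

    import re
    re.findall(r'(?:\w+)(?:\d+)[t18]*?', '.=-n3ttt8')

This matches one or more of a word character (non-capturing group); then one or more of a digit (non-capturing group); then zero or more of one of [t18] (lazy).
Scanning left to right: at [3:9] → 'n3ttt8'.
With no groups in the pattern, `findall` gives back each whole match — 1 here.

['n3ttt8']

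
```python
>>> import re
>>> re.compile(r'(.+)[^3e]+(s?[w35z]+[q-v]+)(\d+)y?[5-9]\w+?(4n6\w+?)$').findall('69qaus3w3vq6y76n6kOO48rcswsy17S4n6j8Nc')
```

[('69qaus3', '3vq', '6', '4n6j8Nc')]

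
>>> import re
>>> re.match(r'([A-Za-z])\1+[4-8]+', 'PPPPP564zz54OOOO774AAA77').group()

`re.match` only tries the pattern at the start of the string.
The match spans [0:8] → 'PPPPP564'.

'PPPPP564'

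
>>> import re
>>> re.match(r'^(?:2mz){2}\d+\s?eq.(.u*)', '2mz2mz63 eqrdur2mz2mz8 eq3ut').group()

The pattern matches anchored at the start of the string; then the literal '2mz' repeated 2 times, then one or more of a digit, then optionally whitespace; then the literal 'eq', then any character; then any character, then zero or more of a literal 'u' (captured).
`re.match` won't scan ahead — the pattern has to work from the very first character.
The match spans [0:14] → '2mz2mz63 eqrdu'.
Captured: group 1 = 'du'.

'2mz2mz63 eqrdu'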